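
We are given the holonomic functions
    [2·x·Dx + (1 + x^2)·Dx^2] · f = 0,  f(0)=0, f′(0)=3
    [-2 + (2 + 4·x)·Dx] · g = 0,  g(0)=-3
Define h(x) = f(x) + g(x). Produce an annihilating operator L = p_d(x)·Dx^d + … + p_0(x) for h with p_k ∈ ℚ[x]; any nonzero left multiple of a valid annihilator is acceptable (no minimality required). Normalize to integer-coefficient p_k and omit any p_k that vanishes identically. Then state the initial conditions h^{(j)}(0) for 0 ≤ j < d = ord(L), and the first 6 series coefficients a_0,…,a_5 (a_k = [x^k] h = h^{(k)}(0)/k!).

f: a_k = 0, 3, 0, -1, 0, 3/5, …
g: a_k = -3, -3, 3/2, -3/2, 15/8, -21/8, …
Weyl lclm of L_f,L_g ⇒ L₀ (ord ≤ 3).
L = (-4 - 20·x + 12·x^2 + 12·x^3)·Dx + (-10 - 16·x - 16·x^2 + 48·x^3 + 42·x^4)·Dx^2 + (-2 + 12·x^2 + 12·x^3 + 14·x^4 + 12·x^5)·Dx^3  (order 3).
h: a_k = -3, 0, 3/2, -5/2, 15/8, -81/40, …
ICs: h(0) = -3, h′(0) = 0, h′′(0) = 3.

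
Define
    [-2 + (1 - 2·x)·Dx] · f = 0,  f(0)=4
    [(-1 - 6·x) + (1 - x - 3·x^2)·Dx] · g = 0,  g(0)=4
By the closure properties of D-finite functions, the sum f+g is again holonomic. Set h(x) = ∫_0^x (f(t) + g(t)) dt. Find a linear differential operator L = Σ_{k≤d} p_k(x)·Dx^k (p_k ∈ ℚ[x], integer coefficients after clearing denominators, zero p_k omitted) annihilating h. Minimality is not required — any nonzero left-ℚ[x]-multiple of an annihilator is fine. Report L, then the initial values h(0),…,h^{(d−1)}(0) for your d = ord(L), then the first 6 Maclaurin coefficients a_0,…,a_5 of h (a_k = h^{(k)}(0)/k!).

L = (8 - 36·x + 108·x^2 - 72·x^3)·Dx + (-2·x - 54·x^2 + 192·x^3 - 144·x^4)·Dx^2 + (-1 + 9·x - 23·x^2 + 6·x^3 + 42·x^4 - 36·x^5)·Dx^3  (order 3).
h: a_k = 0, 8, 6, 32/3, 15, 28, …
ICs: h(0) = 0, h′(0) = 8, h′′(0) = 12.

f: a_k = 4, 8, 16, 32, 64, 128, …
g: a_k = 4, 4, 16, 28, 76, 160, …
h₀=f+g: left-lcm gives L₀, ord ≤ 2.
h=∫h₀ ⇒ L = L₀·Dx.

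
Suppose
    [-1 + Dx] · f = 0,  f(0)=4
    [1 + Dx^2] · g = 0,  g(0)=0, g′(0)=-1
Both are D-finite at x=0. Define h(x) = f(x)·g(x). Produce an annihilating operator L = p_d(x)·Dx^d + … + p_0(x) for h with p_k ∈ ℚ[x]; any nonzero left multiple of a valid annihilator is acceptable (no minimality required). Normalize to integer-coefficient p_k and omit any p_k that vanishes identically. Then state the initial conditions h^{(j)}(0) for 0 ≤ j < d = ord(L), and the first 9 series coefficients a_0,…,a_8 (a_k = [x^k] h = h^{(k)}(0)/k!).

f: a_k = 4, 4, 2, 2/3, 1/6, 1/30, 1/180, 1/1260, 1/10080, …
g: a_k = 0, -1, 0, 1/6, 0, -1/120, 0, 1/5040, 0, …
L₀ := L_f ⊗_s L_g (sym. prod.), ord ≤ 2.
L = 2 - 2·Dx + Dx^2  (order 2).
h: a_k = 0, -4, -4, -4/3, 0, 2/15, 2/45, 2/315, 0, …
ICs: h(0) = 0, h′(0) = -4.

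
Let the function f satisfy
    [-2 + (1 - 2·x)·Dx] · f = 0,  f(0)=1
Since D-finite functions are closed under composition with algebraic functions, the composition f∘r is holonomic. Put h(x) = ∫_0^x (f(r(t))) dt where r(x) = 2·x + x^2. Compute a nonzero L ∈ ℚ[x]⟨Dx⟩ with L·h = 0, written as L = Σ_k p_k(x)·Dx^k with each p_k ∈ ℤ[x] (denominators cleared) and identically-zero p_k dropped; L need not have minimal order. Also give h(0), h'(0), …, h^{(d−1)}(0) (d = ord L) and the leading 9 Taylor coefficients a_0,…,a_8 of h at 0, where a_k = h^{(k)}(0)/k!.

L = (4 + 4·x)·Dx + (-1 + 4·x + 2·x^2)·Dx^2  (order 2).
h: a_k = 0, 1, 2, 6, 20, 356/5, 264, 7048/7, 3920, …
ICs: h(0) = 0, h′(0) = 1.

f: a_k = 1, 2, 4, 8, 16, 32, 64, 128, 256, …
Substitute x→r, Dx→(1/r')Dx; clear ⇒ L₀.
Integrate: L := L₀·Dx.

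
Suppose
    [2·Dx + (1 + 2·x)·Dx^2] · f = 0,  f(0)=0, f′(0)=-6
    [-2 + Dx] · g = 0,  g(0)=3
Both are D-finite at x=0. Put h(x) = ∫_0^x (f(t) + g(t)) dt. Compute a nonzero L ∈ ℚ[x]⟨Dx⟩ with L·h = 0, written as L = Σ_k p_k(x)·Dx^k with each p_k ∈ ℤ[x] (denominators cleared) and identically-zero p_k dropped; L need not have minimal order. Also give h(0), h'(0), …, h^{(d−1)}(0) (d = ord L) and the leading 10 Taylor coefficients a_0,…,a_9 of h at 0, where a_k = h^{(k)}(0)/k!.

f: a_k = 0, -6, 6, -8, 12, -96/5, 32, -384/7, 96, -512/3, …
g: a_k = 3, 6, 6, 4, 2, 4/5, 4/15, 8/105, 2/105, 4/945, …
f+g: L₀ = lclm(L_f,L_g), ord ≤ 2+1.
h=∫h₀ ⇒ L = L₀·Dx.
L = (-6 - 4·x)·Dx^2 + (1 - 4·x - 4·x^2)·Dx^3 + (1 + 3·x + 2·x^2)·Dx^4  (order 4).
h: a_k = 0, 3, 0, 4, -1, 14/5, -46/15, 484/105, -719/105, 10082/945, …
ICs: h(0) = 0, h′(0) = 3, h′′(0) = 0, h′′′(0) = 24.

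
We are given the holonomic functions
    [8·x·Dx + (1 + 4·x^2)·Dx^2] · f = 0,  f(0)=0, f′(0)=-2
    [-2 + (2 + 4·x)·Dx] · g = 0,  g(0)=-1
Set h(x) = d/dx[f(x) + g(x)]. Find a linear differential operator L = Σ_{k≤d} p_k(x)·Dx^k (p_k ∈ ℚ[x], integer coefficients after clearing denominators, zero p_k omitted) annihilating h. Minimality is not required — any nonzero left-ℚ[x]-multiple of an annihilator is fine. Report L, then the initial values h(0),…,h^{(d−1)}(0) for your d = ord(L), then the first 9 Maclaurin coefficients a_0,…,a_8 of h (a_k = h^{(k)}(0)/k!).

L = (-8 - 40·x + 96·x^2 + 96·x^3) + (-11 - 32·x + 40·x^2 + 384·x^3 + 336·x^4)·Dx + (-1 + 6·x + 24·x^2 + 48·x^3 + 112·x^4 + 96·x^5)·Dx^2  (order 2).
h: a_k = -3, 1, 13/2, 5/2, -291/8, 63/8, 1817/16, 429/16, -71971/128, …
ICs: h(0) = -3, h′(0) = 1.

f: a_k = 0, -2, 0, 8/3, 0, -32/5, 0, 128/7, 0, …
g: a_k = -1, -1, 1/2, -1/2, 5/8, -7/8, 21/16, -33/16, 429/128, …
Sum ⇒ L₀ = lclm(L_f,L_g) in ℚ(x)⟨Dx⟩.
Differentiate: ansatz ord ≤ ord L₀ ⇒ L.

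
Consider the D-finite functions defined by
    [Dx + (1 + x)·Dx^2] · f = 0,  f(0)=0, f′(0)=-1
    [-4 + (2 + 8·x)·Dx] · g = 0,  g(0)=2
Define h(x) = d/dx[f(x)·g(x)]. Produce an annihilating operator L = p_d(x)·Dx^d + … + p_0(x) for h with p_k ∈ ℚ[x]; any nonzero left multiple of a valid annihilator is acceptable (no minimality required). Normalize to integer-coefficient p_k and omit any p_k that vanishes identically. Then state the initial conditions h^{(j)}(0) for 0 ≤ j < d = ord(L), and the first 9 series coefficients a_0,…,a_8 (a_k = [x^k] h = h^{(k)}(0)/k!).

L = (-4 + 40·x + 8·x^2) + (28 + 174·x + 264·x^2 + 64·x^3)·Dx + (5 + 47·x + 138·x^2 + 128·x^3 + 32·x^4)·Dx^2  (order 2).
h: a_k = -2, -6, 16, -130/3, 389/3, -2104/5, 21614/15, -536134/105, 259079/14, …
ICs: h(0) = -2, h′(0) = -6.

f: a_k = 0, -1, 1/2, -1/3, 1/4, -1/5, 1/6, -1/7, 1/8, …
g: a_k = 2, 4, -4, 8, -20, 56, -168, 528, -1716, …
h₀=f·g: eliminate ⇒ L₀, order ≤ 2·1.
Differentiate: ansatz ord ≤ ord L₀ ⇒ L.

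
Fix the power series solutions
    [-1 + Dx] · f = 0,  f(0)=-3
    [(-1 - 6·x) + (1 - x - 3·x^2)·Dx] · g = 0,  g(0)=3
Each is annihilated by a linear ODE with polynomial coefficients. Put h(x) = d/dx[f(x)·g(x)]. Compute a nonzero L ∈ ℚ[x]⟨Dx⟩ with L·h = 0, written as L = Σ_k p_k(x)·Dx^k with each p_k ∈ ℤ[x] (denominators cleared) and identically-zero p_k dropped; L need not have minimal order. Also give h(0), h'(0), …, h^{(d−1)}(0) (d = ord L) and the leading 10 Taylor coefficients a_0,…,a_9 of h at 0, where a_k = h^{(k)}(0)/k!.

L = (11 + 26·x + 31·x^2 - 30·x^3 + 9·x^4) + (-2 - 3·x + 14·x^2 + 12·x^3 - 9·x^4)·Dx  (order 1).
h: a_k = -18, -99, -315, -2031/2, -11379/4, -319341/40, -850483/40, -6298165/112, -325413041/2240, -2144397653/5760, …
ICs: h(0) = -18.

f: a_k = -3, -3, -3/2, -1/2, -1/8, -1/40, -1/240, -1/1680, -1/13440, -1/120960, …
g: a_k = 3, 3, 12, 21, 57, 120, 291, 651, 1524, 3477, …
Product ⇒ symmetric product L₀, ord ≤ 1.
h=h₀': d/dx-closure on L₀ ⇒ L.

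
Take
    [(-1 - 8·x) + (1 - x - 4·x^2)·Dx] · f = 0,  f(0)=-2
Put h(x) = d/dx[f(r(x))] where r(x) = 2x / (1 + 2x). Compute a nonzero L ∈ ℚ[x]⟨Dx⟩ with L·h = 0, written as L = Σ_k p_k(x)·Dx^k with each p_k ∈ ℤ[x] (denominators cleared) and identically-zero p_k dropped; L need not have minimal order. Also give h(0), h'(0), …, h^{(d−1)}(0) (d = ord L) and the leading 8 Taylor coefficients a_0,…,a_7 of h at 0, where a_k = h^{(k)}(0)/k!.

L = (16 + 96·x + 960·x^2 + 1152·x^3) + (-1 - 22·x - 60·x^2 + 248·x^3 + 576·x^4)·Dx  (order 1).
h: a_k = -4, -64, 0, -2048, 5120, -61440, 258048, -1900544, …
ICs: h(0) = -4.

f: a_k = -2, -2, -10, -18, -58, -130, -362, -882, …
L₀ from L_f via x↦r, Dx↦r'^{-1}Dx.
Differentiate: ansatz ord ≤ ord L₀ ⇒ L.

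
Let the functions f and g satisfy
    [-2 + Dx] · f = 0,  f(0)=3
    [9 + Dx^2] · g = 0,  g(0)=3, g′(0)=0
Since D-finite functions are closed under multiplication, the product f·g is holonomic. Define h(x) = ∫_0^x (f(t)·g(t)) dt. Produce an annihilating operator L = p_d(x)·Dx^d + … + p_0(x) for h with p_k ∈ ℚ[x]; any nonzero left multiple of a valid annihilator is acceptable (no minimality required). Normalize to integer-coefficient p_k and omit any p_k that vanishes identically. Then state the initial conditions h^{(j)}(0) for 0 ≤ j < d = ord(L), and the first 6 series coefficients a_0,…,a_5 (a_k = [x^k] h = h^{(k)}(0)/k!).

f: a_k = 3, 6, 6, 4, 2, 4/5, …
g: a_k = 3, 0, -27/2, 0, 81/8, 0, …
f·g: L₀ = L_f ⊗_s L_g, ord ≤ 1·2.
∫: right-multiply L₀ by Dx.
L = 13·Dx - 4·Dx^2 + Dx^3  (order 3).
h: a_k = 0, 9, 9, -15/2, -69/4, -357/40, …
ICs: h(0) = 0, h′(0) = 9, h′′(0) = 18.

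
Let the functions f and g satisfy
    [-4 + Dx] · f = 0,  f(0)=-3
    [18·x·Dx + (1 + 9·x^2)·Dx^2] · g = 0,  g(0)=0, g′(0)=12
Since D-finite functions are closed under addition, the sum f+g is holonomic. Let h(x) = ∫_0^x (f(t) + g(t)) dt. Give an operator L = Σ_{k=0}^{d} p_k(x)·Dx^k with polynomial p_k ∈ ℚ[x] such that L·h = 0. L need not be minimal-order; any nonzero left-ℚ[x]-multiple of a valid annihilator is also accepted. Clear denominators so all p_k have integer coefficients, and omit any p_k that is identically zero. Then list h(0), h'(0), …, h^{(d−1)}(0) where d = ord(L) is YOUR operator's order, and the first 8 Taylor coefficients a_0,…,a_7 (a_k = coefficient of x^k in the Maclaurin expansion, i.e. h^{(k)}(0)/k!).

f: a_k = -3, -12, -24, -32, -32, -128/5, -256/15, -1024/105, …
g: a_k = 0, 12, 0, -36, 0, 972/5, 0, -8748/7, …
Weyl lclm of L_f,L_g ⇒ L₀ (ord ≤ 3).
h=∫₀ˣh₀: take L = L₀·Dx.
L = (36 - 144·x - 972·x^2 - 1296·x^3)·Dx^2 + (-17 + 99·x^2 - 648·x^4)·Dx^3 + (2 + 9·x + 36·x^2 + 81·x^3 + 162·x^4)·Dx^4  (order 4).
h: a_k = 0, -3, 0, -8, -17, -32/5, 422/15, -256/105, …
ICs: h(0) = 0, h′(0) = -3, h′′(0) = 0, h′′′(0) = -48.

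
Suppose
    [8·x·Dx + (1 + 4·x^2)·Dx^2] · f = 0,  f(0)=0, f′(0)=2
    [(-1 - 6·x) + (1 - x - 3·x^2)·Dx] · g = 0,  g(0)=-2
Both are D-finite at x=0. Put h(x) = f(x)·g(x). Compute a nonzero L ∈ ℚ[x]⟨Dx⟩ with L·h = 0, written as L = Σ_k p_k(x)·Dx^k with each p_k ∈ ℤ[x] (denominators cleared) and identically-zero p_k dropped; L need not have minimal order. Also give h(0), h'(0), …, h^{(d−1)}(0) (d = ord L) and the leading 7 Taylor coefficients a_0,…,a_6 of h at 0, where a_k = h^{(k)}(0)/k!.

L = (6 + 8·x + 72·x^2) + (2 + 4·x + 16·x^2 + 72·x^3)·Dx + (-1 + x - x^2 + 4·x^3 + 12·x^4)·Dx^2  (order 2).
h: a_k = 0, -4, -4, -32/3, -68/3, -1012/15, -2032/15, …
ICs: h(0) = 0, h′(0) = -4.

f: a_k = 0, 2, 0, -8/3, 0, 32/5, 0, …
g: a_k = -2, -2, -8, -14, -38, -80, -194, …
h₀=f·g: eliminate ⇒ L₀, order ≤ 2·1.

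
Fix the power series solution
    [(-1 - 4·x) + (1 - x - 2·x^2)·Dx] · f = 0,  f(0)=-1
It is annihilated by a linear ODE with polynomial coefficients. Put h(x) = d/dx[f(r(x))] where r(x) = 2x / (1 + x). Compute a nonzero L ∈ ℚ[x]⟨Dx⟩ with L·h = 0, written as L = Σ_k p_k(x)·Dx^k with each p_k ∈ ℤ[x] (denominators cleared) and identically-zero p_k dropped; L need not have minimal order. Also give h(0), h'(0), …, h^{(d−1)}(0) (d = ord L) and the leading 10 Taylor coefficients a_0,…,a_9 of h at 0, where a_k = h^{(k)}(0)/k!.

L = (10 + 54·x + 270·x^2 + 162·x^3) + (-1 - 10·x + 90·x^3 + 81·x^4)·Dx  (order 1).
h: a_k = -2, -20, -54, -360, -810, -4860, -10206, -58320, -118098, -656100, …
ICs: h(0) = -2.

f: a_k = -1, -1, -3, -5, -11, -21, -43, -85, -171, -341, …
h₀=f(r): pull back L_f along r ⇒ L₀.
Derive L from L₀ (diff closure).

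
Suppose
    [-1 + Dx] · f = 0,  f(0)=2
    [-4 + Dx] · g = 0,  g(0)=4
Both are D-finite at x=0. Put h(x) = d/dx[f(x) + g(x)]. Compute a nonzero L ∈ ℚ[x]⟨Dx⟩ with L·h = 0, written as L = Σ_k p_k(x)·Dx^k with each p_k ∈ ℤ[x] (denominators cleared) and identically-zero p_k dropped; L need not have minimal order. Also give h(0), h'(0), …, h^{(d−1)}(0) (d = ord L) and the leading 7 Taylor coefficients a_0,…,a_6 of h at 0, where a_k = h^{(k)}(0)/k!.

f: a_k = 2, 2, 1, 1/3, 1/12, 1/60, 1/360, …
g: a_k = 4, 16, 32, 128/3, 128/3, 512/15, 1024/45, …
Weyl lclm of L_f,L_g ⇒ L₀ (ord ≤ 2).
h₀' ⇒ L via d/dx closure of L₀.
L = 4 - 5·Dx + Dx^2  (order 2).
h: a_k = 18, 66, 129, 171, 683/4, 2731/20, 3641/40, …
ICs: h(0) = 18, h′(0) = 66.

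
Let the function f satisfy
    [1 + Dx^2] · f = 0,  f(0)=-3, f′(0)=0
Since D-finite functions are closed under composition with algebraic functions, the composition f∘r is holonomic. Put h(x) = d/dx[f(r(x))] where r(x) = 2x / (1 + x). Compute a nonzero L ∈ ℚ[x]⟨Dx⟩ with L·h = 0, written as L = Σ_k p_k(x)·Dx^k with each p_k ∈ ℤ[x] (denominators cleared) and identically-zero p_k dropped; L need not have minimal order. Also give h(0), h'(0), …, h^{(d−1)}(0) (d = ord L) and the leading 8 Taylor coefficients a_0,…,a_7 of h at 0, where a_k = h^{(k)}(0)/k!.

f: a_k = -3, 0, 3/2, 0, -1/8, 0, 1/240, 0, …
Change of var in L_f (x↦r) gives L₀.
Differentiate: ansatz ord ≤ ord L₀ ⇒ L.
L = (10 + 12·x + 6·x^2) + (6 + 18·x + 18·x^2 + 6·x^3)·Dx + (1 + 4·x + 6·x^2 + 4·x^3 + x^4)·Dx^2  (order 2).
h: a_k = 0, 12, -36, 64, -80, 308/5, 84/5, -18832/105, …
ICs: h(0) = 0, h′(0) = 12.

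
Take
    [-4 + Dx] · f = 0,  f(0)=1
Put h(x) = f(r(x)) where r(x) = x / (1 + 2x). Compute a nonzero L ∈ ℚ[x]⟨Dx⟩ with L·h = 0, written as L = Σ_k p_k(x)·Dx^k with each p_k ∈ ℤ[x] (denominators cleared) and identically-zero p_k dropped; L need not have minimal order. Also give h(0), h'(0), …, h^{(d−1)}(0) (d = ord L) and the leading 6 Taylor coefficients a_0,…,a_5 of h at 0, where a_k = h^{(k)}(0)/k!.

L = -4 + (1 + 4·x + 4·x^2)·Dx  (order 1).
h: a_k = 1, 4, 0, -16/3, 32/3, -64/5, …
ICs: h(0) = 1.

f: a_k = 1, 4, 8, 32/3, 32/3, 128/15, …
Change of var in L_f (x↦r) gives L₀.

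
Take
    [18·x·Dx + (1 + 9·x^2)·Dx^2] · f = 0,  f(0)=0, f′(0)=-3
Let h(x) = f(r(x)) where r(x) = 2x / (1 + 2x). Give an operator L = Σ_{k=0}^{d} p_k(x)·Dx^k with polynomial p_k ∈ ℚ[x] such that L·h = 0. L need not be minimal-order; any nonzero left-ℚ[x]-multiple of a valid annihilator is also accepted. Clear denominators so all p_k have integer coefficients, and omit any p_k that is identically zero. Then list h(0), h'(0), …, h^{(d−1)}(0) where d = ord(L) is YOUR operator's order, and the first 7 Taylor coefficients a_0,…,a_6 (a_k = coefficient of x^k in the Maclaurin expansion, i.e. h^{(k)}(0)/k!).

L = (4 + 80·x)·Dx + (1 + 4·x + 40·x^2)·Dx^2  (order 2).
h: a_k = 0, -6, 12, 48, -384, 384/5, 9984, …
ICs: h(0) = 0, h′(0) = -6.

f: a_k = 0, -3, 0, 9, 0, -243/5, 0, …
L₀ from L_f via x↦r, Dx↦r'^{-1}Dx.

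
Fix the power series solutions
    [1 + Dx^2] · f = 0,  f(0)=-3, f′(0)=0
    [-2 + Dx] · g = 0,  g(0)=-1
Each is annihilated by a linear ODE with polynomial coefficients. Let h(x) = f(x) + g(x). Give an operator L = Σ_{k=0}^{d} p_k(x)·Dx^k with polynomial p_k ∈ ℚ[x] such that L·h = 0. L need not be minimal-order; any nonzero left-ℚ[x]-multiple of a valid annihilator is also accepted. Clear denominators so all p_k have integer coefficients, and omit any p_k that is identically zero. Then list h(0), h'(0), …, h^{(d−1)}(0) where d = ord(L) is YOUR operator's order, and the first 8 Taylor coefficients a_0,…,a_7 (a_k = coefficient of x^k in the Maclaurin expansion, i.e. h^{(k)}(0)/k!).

L = -2 + Dx - 2·Dx^2 + Dx^3  (order 3).
h: a_k = -4, -2, -1/2, -4/3, -19/24, -4/15, -61/720, -8/315, …
ICs: h(0) = -4, h′(0) = -2, h′′(0) = -1.

f: a_k = -3, 0, 3/2, 0, -1/8, 0, 1/240, 0, …
g: a_k = -1, -2, -2, -4/3, -2/3, -4/15, -4/45, -8/315, …
h₀=f+g: left-lcm gives L₀, ord ≤ 3.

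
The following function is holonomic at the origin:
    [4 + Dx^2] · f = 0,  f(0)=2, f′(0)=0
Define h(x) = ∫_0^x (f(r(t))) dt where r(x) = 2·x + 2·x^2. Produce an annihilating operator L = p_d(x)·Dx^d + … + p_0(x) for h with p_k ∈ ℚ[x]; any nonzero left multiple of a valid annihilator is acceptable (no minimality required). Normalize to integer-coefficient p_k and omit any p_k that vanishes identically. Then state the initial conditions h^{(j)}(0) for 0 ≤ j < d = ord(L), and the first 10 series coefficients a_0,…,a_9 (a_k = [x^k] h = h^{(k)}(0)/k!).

f: a_k = 2, 0, -4, 0, 4/3, 0, -8/45, 0, 4/315, 0, …
Substitute x→r, Dx→(1/r')Dx; clear ⇒ L₀.
Integrate: L := L₀·Dx.
L = (16 + 96·x + 192·x^2 + 128·x^3)·Dx - 2·Dx^2 + (1 + 2·x)·Dx^3  (order 3).
h: a_k = 0, 2, 0, -16/3, -8, 16/15, 128/9, 5248/315, 32/15, -46016/2835, …
ICs: h(0) = 0, h′(0) = 2, h′′(0) = 0.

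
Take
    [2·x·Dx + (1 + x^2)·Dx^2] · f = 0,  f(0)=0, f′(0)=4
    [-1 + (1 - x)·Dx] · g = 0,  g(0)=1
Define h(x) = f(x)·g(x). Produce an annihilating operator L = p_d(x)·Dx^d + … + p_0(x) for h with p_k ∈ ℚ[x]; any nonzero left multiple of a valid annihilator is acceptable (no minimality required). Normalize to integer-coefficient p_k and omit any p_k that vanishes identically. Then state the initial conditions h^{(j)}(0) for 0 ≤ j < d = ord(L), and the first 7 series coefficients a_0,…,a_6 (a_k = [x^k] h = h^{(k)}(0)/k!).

L = 2·x + (2 - 2·x + 4·x^2)·Dx + (-1 + x - x^2 + x^3)·Dx^2  (order 2).
h: a_k = 0, 4, 4, 8/3, 8/3, 52/15, 52/15, …
ICs: h(0) = 0, h′(0) = 4.

f: a_k = 0, 4, 0, -4/3, 0, 4/5, 0, …
g: a_k = 1, 1, 1, 1, 1, 1, 1, …
Sym-product of L_f,L_g gives L₀ (≤ ord 2).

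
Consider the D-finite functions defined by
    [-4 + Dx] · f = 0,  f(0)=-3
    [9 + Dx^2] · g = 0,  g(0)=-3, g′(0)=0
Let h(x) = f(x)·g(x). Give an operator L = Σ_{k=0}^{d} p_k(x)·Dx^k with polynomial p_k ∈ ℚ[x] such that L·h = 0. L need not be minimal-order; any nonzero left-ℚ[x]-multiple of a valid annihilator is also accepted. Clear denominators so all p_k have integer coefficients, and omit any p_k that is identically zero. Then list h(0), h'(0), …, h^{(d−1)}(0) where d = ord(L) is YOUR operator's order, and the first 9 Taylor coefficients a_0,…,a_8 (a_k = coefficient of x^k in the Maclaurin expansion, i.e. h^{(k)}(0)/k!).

L = 25 - 8·Dx + Dx^2  (order 2).
h: a_k = 9, 36, 63/2, -66, -1581/8, -2337/10, -11753/80, -4031/140, 164833/4480, …
ICs: h(0) = 9, h′(0) = 36.

f: a_k = -3, -12, -24, -32, -32, -128/5, -256/15, -1024/105, -512/105, …
g: a_k = -3, 0, 27/2, 0, -81/8, 0, 243/80, 0, -2187/4480, …
L₀ := L_f ⊗_s L_g (sym. prod.), ord ≤ 2.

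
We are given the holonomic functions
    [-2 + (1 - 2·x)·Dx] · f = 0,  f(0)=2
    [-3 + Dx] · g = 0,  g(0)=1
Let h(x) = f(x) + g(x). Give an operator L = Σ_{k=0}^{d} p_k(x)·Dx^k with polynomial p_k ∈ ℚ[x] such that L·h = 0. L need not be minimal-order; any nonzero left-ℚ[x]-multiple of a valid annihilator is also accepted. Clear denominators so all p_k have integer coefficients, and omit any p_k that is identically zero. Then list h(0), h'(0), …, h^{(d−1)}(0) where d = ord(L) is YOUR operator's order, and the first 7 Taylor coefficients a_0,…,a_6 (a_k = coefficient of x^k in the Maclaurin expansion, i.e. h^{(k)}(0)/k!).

L = (-6 - 36·x) + (-1 + 36·x - 36·x^2)·Dx + (1 - 8·x + 12·x^2)·Dx^2  (order 2).
h: a_k = 3, 7, 25/2, 41/2, 283/8, 2641/40, 10321/80, …
ICs: h(0) = 3, h′(0) = 7.

f: a_k = 2, 4, 8, 16, 32, 64, 128, …
g: a_k = 1, 3, 9/2, 9/2, 27/8, 81/40, 81/80, …
Weyl lclm of L_f,L_g ⇒ L₀ (ord ≤ 2).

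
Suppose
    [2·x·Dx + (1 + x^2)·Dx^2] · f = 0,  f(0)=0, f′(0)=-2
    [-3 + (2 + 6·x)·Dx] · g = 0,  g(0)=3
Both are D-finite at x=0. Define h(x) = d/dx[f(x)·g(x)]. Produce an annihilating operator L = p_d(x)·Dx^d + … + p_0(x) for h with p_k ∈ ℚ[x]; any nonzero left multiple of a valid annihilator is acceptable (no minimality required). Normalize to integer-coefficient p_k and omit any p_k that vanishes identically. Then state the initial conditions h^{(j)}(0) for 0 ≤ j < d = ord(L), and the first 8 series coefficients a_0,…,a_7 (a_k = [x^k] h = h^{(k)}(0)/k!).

L = (-57 + 360·x + 630·x^2 - 216·x^3 - 81·x^4) + (124 + 540·x + 1032·x^2 + 1368·x^3 - 756·x^4 - 324·x^5)·Dx + (36 + 200·x + 252·x^2 - 16·x^3 + 108·x^4 - 216·x^5 - 108·x^6)·Dx^2  (order 2).
h: a_k = -6, -18, 105/4, -57/2, 4971/64, -73521/320, 1533597/2560, -7128171/4480, …
ICs: h(0) = -6, h′(0) = -18.

f: a_k = 0, -2, 0, 2/3, 0, -2/5, 0, 2/7, …
g: a_k = 3, 9/2, -27/8, 81/16, -1215/128, 5103/256, -45927/1024, 216513/2048, …
Sym-product of L_f,L_g gives L₀ (≤ ord 2).
h₀' ⇒ L via d/dx closure of L₀.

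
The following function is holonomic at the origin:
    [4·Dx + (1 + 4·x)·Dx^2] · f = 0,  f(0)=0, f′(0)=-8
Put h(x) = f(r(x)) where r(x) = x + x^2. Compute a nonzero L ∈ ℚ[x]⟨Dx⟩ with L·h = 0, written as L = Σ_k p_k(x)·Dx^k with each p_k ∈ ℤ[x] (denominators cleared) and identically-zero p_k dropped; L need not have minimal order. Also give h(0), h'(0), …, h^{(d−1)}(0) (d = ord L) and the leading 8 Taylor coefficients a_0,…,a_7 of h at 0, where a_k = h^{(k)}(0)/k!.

f: a_k = 0, -8, 16, -128/3, 128, -2048/5, 4096/3, -32768/7, …
Change of var in L_f (x↦r) gives L₀.
L = 2·Dx + (1 + 2·x)·Dx^2  (order 2).
h: a_k = 0, -8, 8, -32/3, 16, -128/5, 128/3, -512/7, …
ICs: h(0) = 0, h′(0) = -8.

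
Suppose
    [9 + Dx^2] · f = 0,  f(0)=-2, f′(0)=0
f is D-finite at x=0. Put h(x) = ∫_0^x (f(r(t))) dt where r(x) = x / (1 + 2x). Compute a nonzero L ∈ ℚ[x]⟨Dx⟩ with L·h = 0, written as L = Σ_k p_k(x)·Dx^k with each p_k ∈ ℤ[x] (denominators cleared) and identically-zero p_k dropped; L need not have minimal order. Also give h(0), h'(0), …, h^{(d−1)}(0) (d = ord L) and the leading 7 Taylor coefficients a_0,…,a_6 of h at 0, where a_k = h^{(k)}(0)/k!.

L = 9·Dx + (4 + 24·x + 48·x^2 + 32·x^3)·Dx^2 + (1 + 8·x + 24·x^2 + 32·x^3 + 16·x^4)·Dx^3  (order 3).
h: a_k = 0, -2, 0, 3, -9, 81/4, -39, …
ICs: h(0) = 0, h′(0) = -2, h′′(0) = 0.

f: a_k = -2, 0, 9, 0, -27/4, 0, 81/40, …
L₀ from L_f via x↦r, Dx↦r'^{-1}Dx.
h=∫h₀ ⇒ L = L₀·Dx.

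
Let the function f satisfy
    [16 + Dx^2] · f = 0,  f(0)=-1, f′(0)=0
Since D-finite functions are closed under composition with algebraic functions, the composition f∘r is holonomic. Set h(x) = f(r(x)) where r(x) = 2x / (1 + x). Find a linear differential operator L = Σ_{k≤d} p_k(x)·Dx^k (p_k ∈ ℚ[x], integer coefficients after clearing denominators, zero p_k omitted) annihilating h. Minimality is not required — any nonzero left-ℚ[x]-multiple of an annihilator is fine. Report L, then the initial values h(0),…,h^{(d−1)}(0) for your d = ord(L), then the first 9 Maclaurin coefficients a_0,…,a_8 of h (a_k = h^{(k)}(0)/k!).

L = 64 + (2 + 6·x + 6·x^2 + 2·x^3)·Dx + (1 + 4·x + 6·x^2 + 4·x^3 + x^4)·Dx^2  (order 2).
h: a_k = -1, 0, 32, -64, -224/3, 1664/3, -53216/45, 5184/5, 466336/315, …
ICs: h(0) = -1, h′(0) = 0.

f: a_k = -1, 0, 8, 0, -32/3, 0, 256/45, 0, -512/315, …
h₀=f(r): pull back L_f along r ⇒ L₀.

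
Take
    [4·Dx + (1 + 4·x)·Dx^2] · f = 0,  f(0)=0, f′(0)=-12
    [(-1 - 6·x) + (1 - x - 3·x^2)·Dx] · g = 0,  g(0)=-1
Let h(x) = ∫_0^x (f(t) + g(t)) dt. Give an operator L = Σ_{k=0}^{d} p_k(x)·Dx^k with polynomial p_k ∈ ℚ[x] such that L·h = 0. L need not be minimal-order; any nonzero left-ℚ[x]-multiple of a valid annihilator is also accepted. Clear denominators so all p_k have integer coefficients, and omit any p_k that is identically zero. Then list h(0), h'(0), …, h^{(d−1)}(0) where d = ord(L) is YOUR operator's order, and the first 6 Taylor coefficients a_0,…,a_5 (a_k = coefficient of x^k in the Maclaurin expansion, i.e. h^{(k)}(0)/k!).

f: a_k = 0, -12, 24, -64, 192, -3072/5, …
g: a_k = -1, -1, -4, -7, -19, -40, …
f+g: L₀ = lclm(L_f,L_g), ord ≤ 2+1.
h=∫h₀ ⇒ L = L₀·Dx.
L = (-212 - 1072·x - 3144·x^2 - 2160·x^3 - 2592·x^4)·Dx^2 + (-5 - 248·x - 1922·x^2 - 4308·x^3 - 4464·x^4 - 4320·x^5)·Dx^3 + (6 + 53·x + 108·x^2 - 110·x^3 - 519·x^4 - 1044·x^5 - 864·x^6)·Dx^4  (order 4).
h: a_k = 0, -1, -13/2, 20/3, -71/4, 173/5, …
ICs: h(0) = 0, h′(0) = -1, h′′(0) = -13, h′′′(0) = 40.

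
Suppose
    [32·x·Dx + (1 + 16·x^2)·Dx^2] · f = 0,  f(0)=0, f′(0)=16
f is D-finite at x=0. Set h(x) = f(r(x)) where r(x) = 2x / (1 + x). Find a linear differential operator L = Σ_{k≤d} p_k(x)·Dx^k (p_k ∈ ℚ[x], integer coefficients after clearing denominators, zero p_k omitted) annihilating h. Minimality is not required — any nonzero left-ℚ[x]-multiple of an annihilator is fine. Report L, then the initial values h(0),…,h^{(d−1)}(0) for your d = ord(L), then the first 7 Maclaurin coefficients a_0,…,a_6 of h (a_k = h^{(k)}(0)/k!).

L = (2 + 130·x)·Dx + (1 + 2·x + 65·x^2)·Dx^2  (order 2).
h: a_k = 0, 32, -32, -1952/3, 2016, 110752/5, -372832/3, …
ICs: h(0) = 0, h′(0) = 32.

f: a_k = 0, 16, 0, -256/3, 0, 4096/5, 0, …
f∘r: x↦r, Dx↦Dx/r' in L_f ⇒ L₀.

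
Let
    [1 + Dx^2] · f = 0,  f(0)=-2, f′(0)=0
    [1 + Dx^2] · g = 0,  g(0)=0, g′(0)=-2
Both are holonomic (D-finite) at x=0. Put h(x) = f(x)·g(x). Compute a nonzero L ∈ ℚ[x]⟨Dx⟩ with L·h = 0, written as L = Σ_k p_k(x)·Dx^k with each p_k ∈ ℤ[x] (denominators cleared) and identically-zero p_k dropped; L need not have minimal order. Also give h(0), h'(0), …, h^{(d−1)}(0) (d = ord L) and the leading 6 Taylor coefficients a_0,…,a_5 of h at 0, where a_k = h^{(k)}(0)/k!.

f: a_k = -2, 0, 1, 0, -1/12, 0, …
g: a_k = 0, -2, 0, 1/3, 0, -1/60, …
L₀ := L_f ⊗_s L_g (sym. prod.), ord ≤ 4.
L = 4·Dx + Dx^3  (order 3).
h: a_k = 0, 4, 0, -8/3, 0, 8/15, …
ICs: h(0) = 0, h′(0) = 4, h′′(0) = 0.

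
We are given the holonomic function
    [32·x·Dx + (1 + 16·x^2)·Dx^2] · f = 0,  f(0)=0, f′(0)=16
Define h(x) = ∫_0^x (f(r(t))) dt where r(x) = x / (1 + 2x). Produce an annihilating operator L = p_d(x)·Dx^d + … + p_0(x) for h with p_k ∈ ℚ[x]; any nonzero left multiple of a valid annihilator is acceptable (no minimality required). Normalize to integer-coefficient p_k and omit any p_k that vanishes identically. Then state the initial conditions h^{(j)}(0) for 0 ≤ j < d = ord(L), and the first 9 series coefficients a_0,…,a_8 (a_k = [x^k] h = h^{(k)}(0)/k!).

L = (4 + 40·x)·Dx^2 + (1 + 4·x + 20·x^2)·Dx^3  (order 3).
h: a_k = 0, 0, 8, -32/3, -16/3, 384/5, -2432/15, -5632/21, 17792/7, …
ICs: h(0) = 0, h′(0) = 0, h′′(0) = 16.

f: a_k = 0, 16, 0, -256/3, 0, 4096/5, 0, -65536/7, 0, …
Change of var in L_f (x↦r) gives L₀.
h=∫₀ˣh₀: take L = L₀·Dx.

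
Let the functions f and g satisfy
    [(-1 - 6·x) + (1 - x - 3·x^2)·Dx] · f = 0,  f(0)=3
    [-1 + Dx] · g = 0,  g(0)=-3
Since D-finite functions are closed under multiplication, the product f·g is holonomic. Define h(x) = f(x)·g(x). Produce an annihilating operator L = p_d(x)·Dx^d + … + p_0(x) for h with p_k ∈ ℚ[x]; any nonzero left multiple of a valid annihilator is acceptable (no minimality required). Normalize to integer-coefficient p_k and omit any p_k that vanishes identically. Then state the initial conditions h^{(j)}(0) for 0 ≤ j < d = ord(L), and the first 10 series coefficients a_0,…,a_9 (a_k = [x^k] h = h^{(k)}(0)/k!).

L = (2 + 5·x - 3·x^2) + (-1 + x + 3·x^2)·Dx  (order 1).
h: a_k = -9, -18, -99/2, -105, -2031/8, -11379/20, -106447/80, -850483/280, -6298165/896, -325413041/20160, …
ICs: h(0) = -9.

f: a_k = 3, 3, 12, 21, 57, 120, 291, 651, 1524, 3477, …
g: a_k = -3, -3, -3/2, -1/2, -1/8, -1/40, -1/240, -1/1680, -1/13440, -1/120960, …
Product ⇒ symmetric product L₀, ord ≤ 1.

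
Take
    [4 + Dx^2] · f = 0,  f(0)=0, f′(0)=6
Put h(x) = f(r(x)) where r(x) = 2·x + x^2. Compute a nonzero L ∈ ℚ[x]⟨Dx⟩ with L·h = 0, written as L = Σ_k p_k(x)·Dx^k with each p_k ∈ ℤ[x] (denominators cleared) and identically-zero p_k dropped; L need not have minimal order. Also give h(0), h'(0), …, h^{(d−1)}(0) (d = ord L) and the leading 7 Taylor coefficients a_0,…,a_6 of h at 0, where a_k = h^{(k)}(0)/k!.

f: a_k = 0, 6, 0, -4, 0, 4/5, 0, …
Change of var in L_f (x↦r) gives L₀.
L = (16 + 48·x + 48·x^2 + 16·x^3) - Dx + (1 + x)·Dx^2  (order 2).
h: a_k = 0, 12, 6, -32, -48, 8/5, 60, …
ICs: h(0) = 0, h′(0) = 12.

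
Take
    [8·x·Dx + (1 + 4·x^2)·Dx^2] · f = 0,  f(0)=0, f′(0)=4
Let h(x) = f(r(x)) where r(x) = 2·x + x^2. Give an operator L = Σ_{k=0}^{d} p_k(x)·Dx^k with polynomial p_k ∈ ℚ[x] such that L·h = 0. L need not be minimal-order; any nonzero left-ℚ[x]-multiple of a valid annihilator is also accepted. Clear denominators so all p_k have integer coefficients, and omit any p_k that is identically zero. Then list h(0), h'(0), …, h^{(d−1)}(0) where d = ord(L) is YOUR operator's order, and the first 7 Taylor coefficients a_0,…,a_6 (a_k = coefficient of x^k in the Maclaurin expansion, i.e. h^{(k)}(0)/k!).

L = (-1 + 32·x + 64·x^2 + 48·x^3 + 12·x^4)·Dx + (1 + x + 16·x^2 + 32·x^3 + 20·x^4 + 4·x^5)·Dx^2  (order 2).
h: a_k = 0, 8, 4, -128/3, -64, 1888/5, 3056/3, …
ICs: h(0) = 0, h′(0) = 8.

f: a_k = 0, 4, 0, -16/3, 0, 64/5, 0, …
h₀=f(r): pull back L_f along r ⇒ L₀.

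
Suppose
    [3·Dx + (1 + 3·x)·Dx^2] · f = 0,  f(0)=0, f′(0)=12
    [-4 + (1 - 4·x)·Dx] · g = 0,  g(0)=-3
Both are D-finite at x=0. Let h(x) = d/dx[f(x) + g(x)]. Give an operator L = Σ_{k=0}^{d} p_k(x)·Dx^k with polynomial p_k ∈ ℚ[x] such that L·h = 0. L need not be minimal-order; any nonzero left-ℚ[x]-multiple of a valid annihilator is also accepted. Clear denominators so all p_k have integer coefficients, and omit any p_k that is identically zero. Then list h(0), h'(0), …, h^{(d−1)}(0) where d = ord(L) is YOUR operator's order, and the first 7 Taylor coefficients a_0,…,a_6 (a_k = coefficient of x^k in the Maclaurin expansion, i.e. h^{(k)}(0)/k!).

L = (-432 - 288·x) + (-78 - 720·x - 576·x^2)·Dx + (11 + x - 144·x^2 - 144·x^3)·Dx^2  (order 2).
h: a_k = 0, -132, -468, -3396, -14388, -76644, -335316, …
ICs: h(0) = 0, h′(0) = -132.

f: a_k = 0, 12, -18, 36, -81, 972/5, -486, …
g: a_k = -3, -12, -48, -192, -768, -3072, -12288, …
L₀ := lclm(L_f,L_g); ord L₀ ≤ 2+1.
Derive L from L₀ (diff closure).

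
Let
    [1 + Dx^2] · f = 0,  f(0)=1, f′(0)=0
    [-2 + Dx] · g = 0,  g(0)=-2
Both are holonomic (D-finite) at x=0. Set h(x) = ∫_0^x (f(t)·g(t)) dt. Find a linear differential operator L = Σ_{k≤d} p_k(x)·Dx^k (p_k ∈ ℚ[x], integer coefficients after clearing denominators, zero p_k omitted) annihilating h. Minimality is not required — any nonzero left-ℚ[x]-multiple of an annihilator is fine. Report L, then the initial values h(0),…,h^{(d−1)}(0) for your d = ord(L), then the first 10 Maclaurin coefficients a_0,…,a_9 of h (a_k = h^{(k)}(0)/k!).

f: a_k = 1, 0, -1/2, 0, 1/24, 0, -1/720, 0, 1/40320, 0, …
g: a_k = -2, -4, -4, -8/3, -4/3, -8/15, -8/45, -16/315, -4/315, -8/2835, …
Product ⇒ symmetric product L₀, ord ≤ 2.
h=∫₀ˣh₀: take L = L₀·Dx.
L = 5·Dx - 4·Dx^2 + Dx^3  (order 3).
h: a_k = 0, -2, -2, -1, -1/6, 7/60, 19/180, 13/280, 139/10080, 527/181440, …
ICs: h(0) = 0, h′(0) = -2, h′′(0) = -4.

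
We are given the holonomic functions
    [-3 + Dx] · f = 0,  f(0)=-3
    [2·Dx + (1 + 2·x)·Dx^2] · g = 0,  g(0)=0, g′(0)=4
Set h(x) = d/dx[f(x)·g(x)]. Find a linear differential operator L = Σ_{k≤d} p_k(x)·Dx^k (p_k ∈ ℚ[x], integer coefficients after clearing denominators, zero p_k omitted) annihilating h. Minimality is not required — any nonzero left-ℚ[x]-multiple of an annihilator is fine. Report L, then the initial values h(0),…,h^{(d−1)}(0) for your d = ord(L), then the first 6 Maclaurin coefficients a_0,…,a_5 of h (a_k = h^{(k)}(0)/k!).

L = (15 + 36·x + 108·x^2) + (-8 - 36·x - 72·x^2)·Dx + (1 + 8·x + 12·x^2)·Dx^2  (order 2).
h: a_k = -12, -48, -102, -96, -249/2, 6, …
ICs: h(0) = -12, h′(0) = -48.

f: a_k = -3, -9, -27/2, -27/2, -81/8, -243/40, …
g: a_k = 0, 4, -4, 16/3, -8, 64/5, …
h₀=f·g: eliminate ⇒ L₀, order ≤ 1·2.
h=h₀': d/dx-closure on L₀ ⇒ L.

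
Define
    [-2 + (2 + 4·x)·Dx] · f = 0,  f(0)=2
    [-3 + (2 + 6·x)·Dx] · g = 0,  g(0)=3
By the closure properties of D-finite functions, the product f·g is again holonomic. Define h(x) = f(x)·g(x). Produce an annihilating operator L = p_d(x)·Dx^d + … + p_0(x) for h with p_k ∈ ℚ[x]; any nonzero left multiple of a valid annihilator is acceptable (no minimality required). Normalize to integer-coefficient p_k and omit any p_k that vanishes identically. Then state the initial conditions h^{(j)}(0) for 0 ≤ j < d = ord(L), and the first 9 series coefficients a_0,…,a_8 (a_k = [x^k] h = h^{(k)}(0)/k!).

L = (-5 - 12·x) + (2 + 10·x + 12·x^2)·Dx  (order 1).
h: a_k = 6, 15, -3/4, 15/8, -303/64, 1545/128, -15903/512, 82575/1024, -3459015/16384, …
ICs: h(0) = 6.

f: a_k = 2, 2, -1, 1, -5/4, 7/4, -21/8, 33/8, -429/64, …
g: a_k = 3, 9/2, -27/8, 81/16, -1215/128, 5103/256, -45927/1024, 216513/2048, -8444007/32768, …
h₀=f·g: eliminate ⇒ L₀, order ≤ 1·1.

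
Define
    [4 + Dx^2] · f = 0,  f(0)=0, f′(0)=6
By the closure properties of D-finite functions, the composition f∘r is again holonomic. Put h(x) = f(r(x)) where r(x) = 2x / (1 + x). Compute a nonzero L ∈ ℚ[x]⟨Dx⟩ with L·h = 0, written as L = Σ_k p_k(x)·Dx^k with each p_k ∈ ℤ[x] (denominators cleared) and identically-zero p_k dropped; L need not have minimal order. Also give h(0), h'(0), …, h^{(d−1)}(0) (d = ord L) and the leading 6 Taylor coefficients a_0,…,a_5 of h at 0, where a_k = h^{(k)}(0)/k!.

f: a_k = 0, 6, 0, -4, 0, 4/5, …
Change of var in L_f (x↦r) gives L₀.
L = 16 + (2 + 6·x + 6·x^2 + 2·x^3)·Dx + (1 + 4·x + 6·x^2 + 4·x^3 + x^4)·Dx^2  (order 2).
h: a_k = 0, 12, -12, -20, 84, -772/5, …
ICs: h(0) = 0, h′(0) = 12.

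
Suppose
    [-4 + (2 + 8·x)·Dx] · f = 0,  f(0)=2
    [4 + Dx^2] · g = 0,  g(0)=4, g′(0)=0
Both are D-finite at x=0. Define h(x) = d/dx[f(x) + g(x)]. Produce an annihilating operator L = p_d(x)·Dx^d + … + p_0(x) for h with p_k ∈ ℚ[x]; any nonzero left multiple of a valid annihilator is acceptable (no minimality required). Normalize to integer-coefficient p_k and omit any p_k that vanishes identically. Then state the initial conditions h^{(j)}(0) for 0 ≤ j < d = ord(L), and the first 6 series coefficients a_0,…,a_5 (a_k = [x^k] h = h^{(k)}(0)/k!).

f: a_k = 2, 4, -4, 8, -20, 56, …
g: a_k = 4, 0, -8, 0, 8/3, 0, …
h₀=f+g: left-lcm gives L₀, ord ≤ 3.
Differentiate: ansatz ord ≤ ord L₀ ⇒ L.
L = (-32 - 16·x - 32·x^2) + (-4 - 24·x - 48·x^2 - 64·x^3)·Dx + (-8 - 4·x - 8·x^2)·Dx^2 + (-1 - 6·x - 12·x^2 - 16·x^3)·Dx^3  (order 3).
h: a_k = 4, -24, 24, -208/3, 280, -15152/15, …
ICs: h(0) = 4, h′(0) = -24, h′′(0) = 48.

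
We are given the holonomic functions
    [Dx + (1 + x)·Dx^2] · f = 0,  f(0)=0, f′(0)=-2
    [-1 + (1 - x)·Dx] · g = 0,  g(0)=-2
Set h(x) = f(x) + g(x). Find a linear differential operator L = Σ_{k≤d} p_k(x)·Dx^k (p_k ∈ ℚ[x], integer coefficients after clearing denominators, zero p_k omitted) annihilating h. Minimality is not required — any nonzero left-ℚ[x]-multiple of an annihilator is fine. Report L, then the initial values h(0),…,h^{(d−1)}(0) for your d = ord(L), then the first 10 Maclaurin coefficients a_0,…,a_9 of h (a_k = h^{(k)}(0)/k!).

L = (-10 - 2·x)·Dx + (-4 - 16·x - 4·x^2)·Dx^2 + (3 + x - 3·x^2 - x^3)·Dx^3  (order 3).
h: a_k = -2, -4, -1, -8/3, -3/2, -12/5, -5/3, -16/7, -7/4, -20/9, …
ICs: h(0) = -2, h′(0) = -4, h′′(0) = -2.

f: a_k = 0, -2, 1, -2/3, 1/2, -2/5, 1/3, -2/7, 1/4, -2/9, …
g: a_k = -2, -2, -2, -2, -2, -2, -2, -2, -2, -2, …
Sum ⇒ L₀ = lclm(L_f,L_g) in ℚ(x)⟨Dx⟩.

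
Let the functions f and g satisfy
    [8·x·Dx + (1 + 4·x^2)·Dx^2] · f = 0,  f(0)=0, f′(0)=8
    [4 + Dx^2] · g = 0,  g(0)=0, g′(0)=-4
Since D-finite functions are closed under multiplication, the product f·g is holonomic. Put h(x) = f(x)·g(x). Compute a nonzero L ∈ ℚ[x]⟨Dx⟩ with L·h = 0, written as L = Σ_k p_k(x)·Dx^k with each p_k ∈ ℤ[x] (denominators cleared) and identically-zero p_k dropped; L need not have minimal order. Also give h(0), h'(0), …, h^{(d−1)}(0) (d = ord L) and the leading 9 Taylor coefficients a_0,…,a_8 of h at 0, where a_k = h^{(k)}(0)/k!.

f: a_k = 0, 8, 0, -32/3, 0, 128/5, 0, -512/7, 0, …
g: a_k = 0, -4, 0, 8/3, 0, -8/15, 0, 16/315, 0, …
Product ⇒ symmetric product L₀, ord ≤ 4.
L = (80 + 832·x^2 + 1408·x^4 + 2048·x^6 + 2048·x^8) + (96·x + 640·x^3 + 1536·x^5 + 2048·x^7)·Dx + (24 + 256·x^2 + 576·x^4 + 1024·x^6 + 1024·x^8)·Dx^2 + (24·x + 160·x^3 + 384·x^5 + 512·x^7)·Dx^3 + (1 + 12·x^2 + 56·x^4 + 128·x^6 + 128·x^8)·Dx^4  (order 4).
h: a_k = 0, 0, -32, 0, 64, 0, -1216/9, 0, 5504/15, …
ICs: h(0) = 0, h′(0) = 0, h′′(0) = -64, h′′′(0) = 0.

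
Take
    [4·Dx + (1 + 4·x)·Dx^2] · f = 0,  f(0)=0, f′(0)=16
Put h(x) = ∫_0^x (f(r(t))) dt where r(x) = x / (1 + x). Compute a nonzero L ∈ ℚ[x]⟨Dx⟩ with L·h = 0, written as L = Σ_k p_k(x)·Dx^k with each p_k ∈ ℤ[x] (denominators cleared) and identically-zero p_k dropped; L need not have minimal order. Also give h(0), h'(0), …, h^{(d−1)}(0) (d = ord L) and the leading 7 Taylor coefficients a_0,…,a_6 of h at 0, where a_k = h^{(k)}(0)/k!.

L = (6 + 10·x)·Dx^2 + (1 + 6·x + 5·x^2)·Dx^3  (order 3).
h: a_k = 0, 0, 8, -16, 124/3, -624/5, 6248/15, …
ICs: h(0) = 0, h′(0) = 0, h′′(0) = 16.

f: a_k = 0, 16, -32, 256/3, -256, 4096/5, -8192/3, …
f∘r: x↦r, Dx↦Dx/r' in L_f ⇒ L₀.
Integrate: L := L₀·Dx.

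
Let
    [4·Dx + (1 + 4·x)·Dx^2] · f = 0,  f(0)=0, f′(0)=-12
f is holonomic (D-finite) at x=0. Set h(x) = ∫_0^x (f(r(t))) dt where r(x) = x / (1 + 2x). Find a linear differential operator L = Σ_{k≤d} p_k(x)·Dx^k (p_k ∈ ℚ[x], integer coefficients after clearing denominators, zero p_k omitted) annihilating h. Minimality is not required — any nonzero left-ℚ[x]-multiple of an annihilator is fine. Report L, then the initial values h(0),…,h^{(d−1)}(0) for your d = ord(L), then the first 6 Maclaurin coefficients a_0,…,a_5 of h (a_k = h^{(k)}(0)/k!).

f: a_k = 0, -12, 24, -64, 192, -3072/5, …
f∘r: x↦r, Dx↦Dx/r' in L_f ⇒ L₀.
Integrate: L := L₀·Dx.
L = (8 + 24·x)·Dx^2 + (1 + 8·x + 12·x^2)·Dx^3  (order 3).
h: a_k = 0, 0, -6, 16, -52, 192, …
ICs: h(0) = 0, h′(0) = 0, h′′(0) = -12.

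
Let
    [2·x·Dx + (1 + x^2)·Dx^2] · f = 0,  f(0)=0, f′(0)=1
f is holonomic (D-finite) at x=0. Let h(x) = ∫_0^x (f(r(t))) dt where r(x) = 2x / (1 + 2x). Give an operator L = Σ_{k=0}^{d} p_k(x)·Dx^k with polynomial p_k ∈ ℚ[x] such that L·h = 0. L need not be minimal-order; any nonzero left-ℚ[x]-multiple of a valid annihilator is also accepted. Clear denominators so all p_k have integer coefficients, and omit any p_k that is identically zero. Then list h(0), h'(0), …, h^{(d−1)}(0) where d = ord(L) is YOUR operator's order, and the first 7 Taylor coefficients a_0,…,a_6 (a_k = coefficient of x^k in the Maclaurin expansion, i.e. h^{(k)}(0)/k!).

f: a_k = 0, 1, 0, -1/3, 0, 1/5, 0, …
L₀ from L_f via x↦r, Dx↦r'^{-1}Dx.
h=∫₀ˣh₀: take L = L₀·Dx.
L = (4 + 16·x)·Dx^2 + (1 + 4·x + 8·x^2)·Dx^3  (order 3).
h: a_k = 0, 0, 1, -4/3, 4/3, 0, -64/15, …
ICs: h(0) = 0, h′(0) = 0, h′′(0) = 2.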